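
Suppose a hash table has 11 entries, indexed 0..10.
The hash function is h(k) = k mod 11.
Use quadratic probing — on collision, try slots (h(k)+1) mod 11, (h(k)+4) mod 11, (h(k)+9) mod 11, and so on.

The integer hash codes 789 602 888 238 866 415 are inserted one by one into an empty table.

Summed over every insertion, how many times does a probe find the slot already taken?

789: h=8 → slot 8
602: h=8, probe 8,9 → slot 9
888: h=8, probe 8,9,1 → slot 1
238: h=7 → slot 7
866: h=8, probe 8,9,1,6 → slot 6
415: h=8, probe 8,9,1,6,2 → slot 2
Table: [∅, 888, 415, ∅, ∅, ∅, 866, 238, 789, 602, ∅]

10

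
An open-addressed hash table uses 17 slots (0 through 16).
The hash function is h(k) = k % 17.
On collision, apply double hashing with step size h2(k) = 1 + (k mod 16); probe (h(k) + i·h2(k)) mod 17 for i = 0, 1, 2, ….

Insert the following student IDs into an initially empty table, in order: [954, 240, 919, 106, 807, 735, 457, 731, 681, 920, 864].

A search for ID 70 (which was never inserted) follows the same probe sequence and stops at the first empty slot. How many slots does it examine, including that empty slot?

954 hashes to 2; slot 2 is free => place at 2.
240 hashes to 2, h2=1; 2 taken => place at 3.
919 hashes to 1; slot 1 is free => place at 1.
106 hashes to 4; slot 4 is free => place at 4.
807 hashes to 8; slot 8 is free => place at 8.
735 hashes to 4, h2=16; 4,3,2,1 taken => place at 0.
457 hashes to 15; slot 15 is free => place at 15.
731 hashes to 0, h2=12; 0 taken => place at 12.
681 hashes to 1, h2=10; 1 taken => place at 11.
920 hashes to 2, h2=9; 2,11,3,12,4 taken => place at 13.
864 hashes to 14; slot 14 is free => place at 14.
Table: [735, 919, 954, 240, 106, ., ., ., 807, ., ., 681, 731, 920, 864, 457, .]
Lookup 70: h=2, h2=7, probe 2,9 → slot 9 empty, not found.

2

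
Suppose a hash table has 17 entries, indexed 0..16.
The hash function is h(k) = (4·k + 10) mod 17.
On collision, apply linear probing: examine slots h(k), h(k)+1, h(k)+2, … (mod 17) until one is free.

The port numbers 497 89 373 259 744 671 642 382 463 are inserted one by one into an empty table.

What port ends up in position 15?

463

Insert 497: h=9, slot 9 empty => index 9.
Insert 89: h=9, slot 9 occupied => index 10.
Insert 373: h=6, slot 6 empty => index 6.
Insert 259: h=9, slots 9,10 occupied => index 11.
Insert 744: h=11, slot 11 occupied => index 12.
Insert 671: h=8, slot 8 empty => index 8.
Insert 642: h=11, slots 11,12 occupied => index 13.
Insert 382: h=8, slots 8,9,10,11,12,13 occupied => index 14.
Insert 463: h=9, slots 9,10,11,12,13,14 occupied => index 15.
Table: [-, -, -, -, -, -, 373, -, 671, 497, 89, 259, 744, 642, 382, 463, -]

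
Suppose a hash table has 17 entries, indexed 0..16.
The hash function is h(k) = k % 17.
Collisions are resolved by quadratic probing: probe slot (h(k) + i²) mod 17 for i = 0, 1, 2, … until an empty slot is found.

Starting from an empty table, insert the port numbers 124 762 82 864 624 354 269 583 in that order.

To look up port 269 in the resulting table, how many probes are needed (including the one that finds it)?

5

124 hashes to 5; slot 5 is free -> place at 5.
762 hashes to 14; slot 14 is free -> place at 14.
82 hashes to 14; 14 taken -> place at 15.
864 hashes to 14; 14,15 taken -> place at 1.
624 hashes to 12; slot 12 is free -> place at 12.
354 hashes to 14; 14,15,1 taken -> place at 6.
269 hashes to 14; 14,15,1,6 taken -> place at 13.
583 hashes to 5; 5,6 taken -> place at 9.
Table: [-, 864, -, -, -, 124, 354, -, -, 583, -, -, 624, 269, 762, 82, -]
Lookup 269: h=14, probe 14,15,1,6,13 → found at 13.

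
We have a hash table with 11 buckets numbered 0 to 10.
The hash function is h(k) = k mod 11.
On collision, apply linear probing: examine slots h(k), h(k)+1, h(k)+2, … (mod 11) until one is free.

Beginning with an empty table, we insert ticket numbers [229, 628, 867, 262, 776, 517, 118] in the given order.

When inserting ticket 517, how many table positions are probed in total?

3

Insert 229: h=9, slot 9 empty => index 9.
Insert 628: h=1, slot 1 empty => index 1.
Insert 867: h=9, slot 9 occupied => index 10.
Insert 262: h=9, slots 9,10 occupied => index 0.
Insert 776: h=6, slot 6 empty => index 6.
Insert 517: h=0, slots 0,1 occupied => index 2.
Insert 118: h=8, slot 8 empty => index 8.
Table: [262, 628, 517, ∅, ∅, ∅, 776, ∅, 118, 229, 867]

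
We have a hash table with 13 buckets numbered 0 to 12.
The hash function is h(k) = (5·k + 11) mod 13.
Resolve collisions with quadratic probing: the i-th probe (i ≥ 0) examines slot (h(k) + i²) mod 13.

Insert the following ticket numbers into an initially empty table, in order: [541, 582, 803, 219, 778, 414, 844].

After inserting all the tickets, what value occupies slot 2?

778

541 hashes to 12; slot 12 is free => place at 12.
582 hashes to 9; slot 9 is free => place at 9.
803 hashes to 9; 9 taken => place at 10.
219 hashes to 1; slot 1 is free => place at 1.
778 hashes to 1; 1 taken => place at 2.
414 hashes to 1; 1,2 taken => place at 5.
844 hashes to 6; slot 6 is free => place at 6.
Table: [∅, 219, 778, ∅, ∅, 414, 844, ∅, ∅, 582, 803, ∅, 541]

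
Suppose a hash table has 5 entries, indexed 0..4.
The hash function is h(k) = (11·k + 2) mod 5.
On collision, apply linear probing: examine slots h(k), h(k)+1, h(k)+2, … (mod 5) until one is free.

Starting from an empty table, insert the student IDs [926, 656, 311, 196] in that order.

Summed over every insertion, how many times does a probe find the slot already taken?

6

Insert 926: h=3, slot 3 empty → index 3.
Insert 656: h=3, slot 3 occupied → index 4.
Insert 311: h=3, slots 3,4 occupied → index 0.
Insert 196: h=3, slots 3,4,0 occupied → index 1.
Table: [311, 196, —, 926, 656]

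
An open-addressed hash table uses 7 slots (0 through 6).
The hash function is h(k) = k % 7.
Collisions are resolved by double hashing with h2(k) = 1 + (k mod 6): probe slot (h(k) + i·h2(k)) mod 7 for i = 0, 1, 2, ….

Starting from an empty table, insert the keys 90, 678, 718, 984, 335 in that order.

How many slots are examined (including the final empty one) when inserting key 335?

4

90: h=6 => slot 6
678: h=6, h2=1, probe 6,0 => slot 0
718: h=4 => slot 4
984: h=4, h2=1, probe 4,5 => slot 5
335: h=6, h2=6, probe 6,5,4,3 => slot 3
Table: [678, ., ., 335, 718, 984, 90]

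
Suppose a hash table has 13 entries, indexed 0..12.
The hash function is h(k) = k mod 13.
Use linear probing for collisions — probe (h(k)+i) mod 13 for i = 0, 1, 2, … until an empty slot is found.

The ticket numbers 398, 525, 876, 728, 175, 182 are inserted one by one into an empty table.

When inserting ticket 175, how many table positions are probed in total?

398: h=8 -> slot 8
525: h=5 -> slot 5
876: h=5, probe 5,6 -> slot 6
728: h=0 -> slot 0
175: h=6, probe 6,7 -> slot 7
182: h=0, probe 0,1 -> slot 1
Table: [728, 182, ∅, ∅, ∅, 525, 876, 175, 398, ∅, ∅, ∅, ∅]

2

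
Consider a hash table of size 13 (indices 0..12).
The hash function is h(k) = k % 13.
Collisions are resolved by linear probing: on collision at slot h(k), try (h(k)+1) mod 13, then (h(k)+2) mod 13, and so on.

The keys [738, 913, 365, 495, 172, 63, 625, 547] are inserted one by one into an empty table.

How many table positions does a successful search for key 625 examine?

5

738: h=10 -> slot 10
913: h=3 -> slot 3
365: h=1 -> slot 1
495: h=1, probe 1,2 -> slot 2
172: h=3, probe 3,4 -> slot 4
63: h=11 -> slot 11
625: h=1, probe 1,2,3,4,5 -> slot 5
547: h=1, probe 1,2,3,4,5,6 -> slot 6
Table: [., 365, 495, 913, 172, 625, 547, ., ., ., 738, 63, .]
Lookup 625: h=1, probe 1,2,3,4,5 → found at 5.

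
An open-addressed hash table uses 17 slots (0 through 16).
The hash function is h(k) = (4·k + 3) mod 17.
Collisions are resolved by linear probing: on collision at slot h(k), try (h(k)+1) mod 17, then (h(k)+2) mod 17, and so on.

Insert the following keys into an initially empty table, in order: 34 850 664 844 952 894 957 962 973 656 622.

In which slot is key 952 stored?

34 hashes to 3; slot 3 is free → place at 3.
850 hashes to 3; 3 taken → place at 4.
664 hashes to 7; slot 7 is free → place at 7.
844 hashes to 13; slot 13 is free → place at 13.
952 hashes to 3; 3,4 taken → place at 5.
894 hashes to 9; slot 9 is free → place at 9.
957 hashes to 6; slot 6 is free → place at 6.
962 hashes to 9; 9 taken → place at 10.
973 hashes to 2; slot 2 is free → place at 2.
656 hashes to 9; 9,10 taken → place at 11.
622 hashes to 9; 9,10,11 taken → place at 12.
Table: [-, -, 973, 34, 850, 952, 957, 664, -, 894, 962, 656, 622, 844, -, -, -]

5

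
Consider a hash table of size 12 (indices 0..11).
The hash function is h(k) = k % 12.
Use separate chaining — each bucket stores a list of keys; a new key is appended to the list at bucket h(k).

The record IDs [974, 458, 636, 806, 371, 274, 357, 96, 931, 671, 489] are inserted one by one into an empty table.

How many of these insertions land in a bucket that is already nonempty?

5

Insert 974: h=2, bucket 2 empty -> new chain.
Insert 458: h=2, bucket 2 nonempty -> append to chain.
Insert 636: h=0, bucket 0 empty -> new chain.
Insert 806: h=2, bucket 2 nonempty -> append to chain.
Insert 371: h=11, bucket 11 empty -> new chain.
Insert 274: h=10, bucket 10 empty -> new chain.
Insert 357: h=9, bucket 9 empty -> new chain.
Insert 96: h=0, bucket 0 nonempty -> append to chain.
Insert 931: h=7, bucket 7 empty -> new chain.
Insert 671: h=11, bucket 11 nonempty -> append to chain.
Insert 489: h=9, bucket 9 nonempty -> append to chain.
Final buckets:
0: 636 -> 96
1: _
2: 974 -> 458 -> 806
3: _
4: _
5: _
6: _
7: 931
8: _
9: 357 -> 489
10: 274
11: 371 -> 671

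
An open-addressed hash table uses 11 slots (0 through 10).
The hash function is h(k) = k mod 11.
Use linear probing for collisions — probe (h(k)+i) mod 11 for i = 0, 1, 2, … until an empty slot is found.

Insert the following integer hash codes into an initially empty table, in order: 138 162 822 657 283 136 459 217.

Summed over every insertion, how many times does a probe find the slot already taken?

138: h=6 -> slot 6
162: h=8 -> slot 8
822: h=8, probe 8,9 -> slot 9
657: h=8, probe 8,9,10 -> slot 10
283: h=8, probe 8,9,10,0 -> slot 0
136: h=4 -> slot 4
459: h=8, probe 8,9,10,0,1 -> slot 1
217: h=8, probe 8,9,10,0,1,2 -> slot 2
Table: [283, 459, 217, _, 136, _, 138, _, 162, 822, 657]

15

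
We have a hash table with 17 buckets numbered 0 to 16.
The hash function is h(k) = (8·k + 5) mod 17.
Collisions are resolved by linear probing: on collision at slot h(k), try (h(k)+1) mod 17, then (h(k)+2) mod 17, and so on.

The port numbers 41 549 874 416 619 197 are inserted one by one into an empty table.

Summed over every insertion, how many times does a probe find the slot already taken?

5

41: h=10 -> slot 10
549: h=11 -> slot 11
874: h=10, probe 10,11,12 -> slot 12
416: h=1 -> slot 1
619: h=10, probe 10,11,12,13 -> slot 13
197: h=0 -> slot 0
Table: [197, 416, ., ., ., ., ., ., ., ., 41, 549, 874, 619, ., ., .]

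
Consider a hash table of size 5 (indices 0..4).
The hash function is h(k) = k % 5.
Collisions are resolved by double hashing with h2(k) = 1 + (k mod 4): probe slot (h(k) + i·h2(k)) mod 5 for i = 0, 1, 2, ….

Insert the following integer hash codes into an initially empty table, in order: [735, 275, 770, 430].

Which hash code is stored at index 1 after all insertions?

430

Insert 735: h=0, slot 0 empty => index 0.
Insert 275: h=0, h2=4, slot 0 occupied => index 4.
Insert 770: h=0, h2=3, slot 0 occupied => index 3.
Insert 430: h=0, h2=3, slots 0,3 occupied => index 1.
Table: [735, 430, ., 770, 275]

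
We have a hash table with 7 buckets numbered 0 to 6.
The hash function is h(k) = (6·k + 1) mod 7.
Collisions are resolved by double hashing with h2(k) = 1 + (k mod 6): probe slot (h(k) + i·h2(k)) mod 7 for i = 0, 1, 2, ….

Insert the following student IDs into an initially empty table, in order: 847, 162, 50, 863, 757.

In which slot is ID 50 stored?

847 hashes to 1; slot 1 is free -> place at 1.
162 hashes to 0; slot 0 is free -> place at 0.
50 hashes to 0, h2=3; 0 taken -> place at 3.
863 hashes to 6; slot 6 is free -> place at 6.
757 hashes to 0, h2=2; 0 taken -> place at 2.
Table: [162, 847, 757, 50, ∅, ∅, 863]

3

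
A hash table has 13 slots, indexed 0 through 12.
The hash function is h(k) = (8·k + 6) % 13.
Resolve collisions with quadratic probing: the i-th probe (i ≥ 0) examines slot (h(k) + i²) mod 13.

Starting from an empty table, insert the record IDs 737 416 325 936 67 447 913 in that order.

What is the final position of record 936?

10

Insert 737: h=0, slot 0 empty => index 0.
Insert 416: h=6, slot 6 empty => index 6.
Insert 325: h=6, slot 6 occupied => index 7.
Insert 936: h=6, slots 6,7 occupied => index 10.
Insert 67: h=9, slot 9 empty => index 9.
Insert 447: h=7, slot 7 occupied => index 8.
Insert 913: h=4, slot 4 empty => index 4.
Table: [737, -, -, -, 913, -, 416, 325, 447, 67, 936, -, -]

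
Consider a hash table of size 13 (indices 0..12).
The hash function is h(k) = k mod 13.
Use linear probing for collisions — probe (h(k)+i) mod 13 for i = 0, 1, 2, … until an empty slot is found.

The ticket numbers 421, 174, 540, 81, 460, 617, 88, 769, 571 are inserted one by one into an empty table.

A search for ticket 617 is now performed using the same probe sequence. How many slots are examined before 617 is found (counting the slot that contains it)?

421: h=5 => slot 5
174: h=5, probe 5,6 => slot 6
540: h=7 => slot 7
81: h=3 => slot 3
460: h=5, probe 5,6,7,8 => slot 8
617: h=6, probe 6,7,8,9 => slot 9
88: h=10 => slot 10
769: h=2 => slot 2
571: h=12 => slot 12
Table: [∅, ∅, 769, 81, ∅, 421, 174, 540, 460, 617, 88, ∅, 571]
Lookup 617: h=6, probe 6,7,8,9 → found at 9.

4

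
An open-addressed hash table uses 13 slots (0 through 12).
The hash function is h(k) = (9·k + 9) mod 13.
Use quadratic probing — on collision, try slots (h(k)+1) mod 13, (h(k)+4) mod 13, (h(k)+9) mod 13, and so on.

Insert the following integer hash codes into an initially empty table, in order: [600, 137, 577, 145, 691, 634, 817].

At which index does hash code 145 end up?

5

Insert 600: h=1, slot 1 empty => index 1.
Insert 137: h=7, slot 7 empty => index 7.
Insert 577: h=2, slot 2 empty => index 2.
Insert 145: h=1, slots 1,2 occupied => index 5.
Insert 691: h=1, slots 1,2,5 occupied => index 10.
Insert 634: h=8, slot 8 empty => index 8.
Insert 817: h=4, slot 4 empty => index 4.
Table: [., 600, 577, ., 817, 145, ., 137, 634, ., 691, ., .]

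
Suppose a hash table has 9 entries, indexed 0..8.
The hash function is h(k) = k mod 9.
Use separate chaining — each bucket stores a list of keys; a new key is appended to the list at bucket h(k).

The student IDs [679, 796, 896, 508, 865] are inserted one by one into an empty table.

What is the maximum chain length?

679 → bucket 4
796 → bucket 4 (collision)
896 → bucket 5
508 → bucket 4 (collision)
865 → bucket 1
Final buckets:
0: ∅
1: 865
2: ∅
3: ∅
4: 679 -> 796 -> 508
5: 896
6: ∅
7: ∅
8: ∅

3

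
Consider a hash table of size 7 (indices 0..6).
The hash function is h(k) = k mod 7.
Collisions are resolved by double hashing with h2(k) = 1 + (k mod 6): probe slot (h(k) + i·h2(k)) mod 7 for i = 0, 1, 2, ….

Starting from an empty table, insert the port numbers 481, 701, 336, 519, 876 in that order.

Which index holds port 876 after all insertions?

3

481: h=5 -> slot 5
701: h=1 -> slot 1
336: h=0 -> slot 0
519: h=1, h2=4, probe 1,5,2 -> slot 2
876: h=1, h2=1, probe 1,2,3 -> slot 3
Table: [336, 701, 519, 876, ∅, 481, ∅]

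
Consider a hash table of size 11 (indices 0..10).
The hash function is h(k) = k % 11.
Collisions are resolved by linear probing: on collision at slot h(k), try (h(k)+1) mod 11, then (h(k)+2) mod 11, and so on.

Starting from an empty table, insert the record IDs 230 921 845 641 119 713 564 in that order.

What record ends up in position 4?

564

230 hashes to 10; slot 10 is free → place at 10.
921 hashes to 8; slot 8 is free → place at 8.
845 hashes to 9; slot 9 is free → place at 9.
641 hashes to 3; slot 3 is free → place at 3.
119 hashes to 9; 9,10 taken → place at 0.
713 hashes to 9; 9,10,0 taken → place at 1.
564 hashes to 3; 3 taken → place at 4.
Table: [119, 713, ., 641, 564, ., ., ., 921, 845, 230]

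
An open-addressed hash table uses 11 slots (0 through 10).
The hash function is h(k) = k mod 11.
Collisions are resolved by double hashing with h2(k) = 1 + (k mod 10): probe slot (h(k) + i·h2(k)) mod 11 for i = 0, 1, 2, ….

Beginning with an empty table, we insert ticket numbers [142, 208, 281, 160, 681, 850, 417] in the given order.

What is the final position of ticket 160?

Insert 142: h=10, slot 10 empty -> index 10.
Insert 208: h=10, h2=9, slot 10 occupied -> index 8.
Insert 281: h=6, slot 6 empty -> index 6.
Insert 160: h=6, h2=1, slot 6 occupied -> index 7.
Insert 681: h=10, h2=2, slot 10 occupied -> index 1.
Insert 850: h=3, slot 3 empty -> index 3.
Insert 417: h=10, h2=8, slots 10,7 occupied -> index 4.
Table: [—, 681, —, 850, 417, —, 281, 160, 208, —, 142]

7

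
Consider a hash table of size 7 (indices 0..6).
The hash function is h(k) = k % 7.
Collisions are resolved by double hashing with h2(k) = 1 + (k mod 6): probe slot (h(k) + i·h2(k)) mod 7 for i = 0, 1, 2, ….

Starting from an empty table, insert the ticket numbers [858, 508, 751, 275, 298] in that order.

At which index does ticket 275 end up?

1

858: h=4 → slot 4
508: h=4, h2=5, probe 4,2 → slot 2
751: h=2, h2=2, probe 2,4,6 → slot 6
275: h=2, h2=6, probe 2,1 → slot 1
298: h=4, h2=5, probe 4,2,0 → slot 0
Table: [298, 275, 508, -, 858, -, 751]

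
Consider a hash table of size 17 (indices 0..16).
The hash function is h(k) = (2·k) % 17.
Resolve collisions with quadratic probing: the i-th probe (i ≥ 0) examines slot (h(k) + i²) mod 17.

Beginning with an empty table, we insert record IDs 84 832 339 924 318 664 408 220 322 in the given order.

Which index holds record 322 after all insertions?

6

Insert 84: h=15, slot 15 empty -> index 15.
Insert 832: h=15, slot 15 occupied -> index 16.
Insert 339: h=15, slots 15,16 occupied -> index 2.
Insert 924: h=12, slot 12 empty -> index 12.
Insert 318: h=7, slot 7 empty -> index 7.
Insert 664: h=2, slot 2 occupied -> index 3.
Insert 408: h=0, slot 0 empty -> index 0.
Insert 220: h=15, slots 15,16,2,7 occupied -> index 14.
Insert 322: h=15, slots 15,16,2,7,14 occupied -> index 6.
Table: [408, -, 339, 664, -, -, 322, 318, -, -, -, -, 924, -, 220, 84, 832]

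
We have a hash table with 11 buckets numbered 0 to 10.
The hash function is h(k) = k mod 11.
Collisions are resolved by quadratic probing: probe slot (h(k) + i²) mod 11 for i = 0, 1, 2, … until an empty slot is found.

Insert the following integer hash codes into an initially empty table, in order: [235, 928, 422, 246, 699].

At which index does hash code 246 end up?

Insert 235: h=4, slot 4 empty => index 4.
Insert 928: h=4, slot 4 occupied => index 5.
Insert 422: h=4, slots 4,5 occupied => index 8.
Insert 246: h=4, slots 4,5,8 occupied => index 2.
Insert 699: h=6, slot 6 empty => index 6.
Table: [_, _, 246, _, 235, 928, 699, _, 422, _, _]

2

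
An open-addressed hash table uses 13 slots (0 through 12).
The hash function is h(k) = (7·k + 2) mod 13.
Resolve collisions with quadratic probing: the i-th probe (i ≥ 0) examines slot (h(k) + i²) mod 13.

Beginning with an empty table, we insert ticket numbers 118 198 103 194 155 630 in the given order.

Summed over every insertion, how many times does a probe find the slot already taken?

118: h=9 → slot 9
198: h=10 → slot 10
103: h=8 → slot 8
194: h=8, probe 8,9,12 → slot 12
155: h=8, probe 8,9,12,4 → slot 4
630: h=5 → slot 5
Table: [—, —, —, —, 155, 630, —, —, 103, 118, 198, —, 194]

5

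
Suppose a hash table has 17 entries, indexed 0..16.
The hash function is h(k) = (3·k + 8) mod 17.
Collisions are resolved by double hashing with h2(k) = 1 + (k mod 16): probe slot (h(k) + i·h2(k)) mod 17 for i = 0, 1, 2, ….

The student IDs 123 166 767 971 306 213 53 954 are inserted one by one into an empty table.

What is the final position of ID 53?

Insert 123: h=3, slot 3 empty => index 3.
Insert 166: h=13, slot 13 empty => index 13.
Insert 767: h=14, slot 14 empty => index 14.
Insert 971: h=14, h2=12, slot 14 occupied => index 9.
Insert 306: h=8, slot 8 empty => index 8.
Insert 213: h=1, slot 1 empty => index 1.
Insert 53: h=14, h2=6, slots 14,3,9 occupied => index 15.
Insert 954: h=14, h2=11, slots 14,8 occupied => index 2.
Table: [∅, 213, 954, 123, ∅, ∅, ∅, ∅, 306, 971, ∅, ∅, ∅, 166, 767, 53, ∅]

15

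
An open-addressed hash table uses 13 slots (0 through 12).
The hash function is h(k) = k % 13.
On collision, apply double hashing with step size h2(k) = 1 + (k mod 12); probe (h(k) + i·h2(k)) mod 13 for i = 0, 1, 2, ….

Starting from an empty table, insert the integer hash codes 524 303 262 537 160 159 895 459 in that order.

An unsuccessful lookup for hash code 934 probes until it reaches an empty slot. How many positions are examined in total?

Insert 524: h=4, slot 4 empty -> index 4.
Insert 303: h=4, h2=4, slot 4 occupied -> index 8.
Insert 262: h=2, slot 2 empty -> index 2.
Insert 537: h=4, h2=10, slot 4 occupied -> index 1.
Insert 160: h=4, h2=5, slot 4 occupied -> index 9.
Insert 159: h=3, slot 3 empty -> index 3.
Insert 895: h=11, slot 11 empty -> index 11.
Insert 459: h=4, h2=4, slots 4,8 occupied -> index 12.
Table: [., 537, 262, 159, 524, ., ., ., 303, 160, ., 895, 459]
Lookup 934: h=11, h2=11, probe 11,9,7 → slot 7 empty, not found.

3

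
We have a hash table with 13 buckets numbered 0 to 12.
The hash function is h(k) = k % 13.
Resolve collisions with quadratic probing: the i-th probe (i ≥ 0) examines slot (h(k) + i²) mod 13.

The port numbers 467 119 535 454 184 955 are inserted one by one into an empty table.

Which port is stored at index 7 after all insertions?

955

467 hashes to 12; slot 12 is free -> place at 12.
119 hashes to 2; slot 2 is free -> place at 2.
535 hashes to 2; 2 taken -> place at 3.
454 hashes to 12; 12 taken -> place at 0.
184 hashes to 2; 2,3 taken -> place at 6.
955 hashes to 6; 6 taken -> place at 7.
Table: [454, ∅, 119, 535, ∅, ∅, 184, 955, ∅, ∅, ∅, ∅, 467]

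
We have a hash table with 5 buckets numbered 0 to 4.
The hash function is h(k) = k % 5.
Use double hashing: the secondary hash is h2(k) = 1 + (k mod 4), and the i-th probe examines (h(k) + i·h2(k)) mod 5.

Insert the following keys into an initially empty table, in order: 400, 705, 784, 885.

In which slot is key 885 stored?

400 hashes to 0; slot 0 is free -> place at 0.
705 hashes to 0, h2=2; 0 taken -> place at 2.
784 hashes to 4; slot 4 is free -> place at 4.
885 hashes to 0, h2=2; 0,2,4 taken -> place at 1.
Table: [400, 885, 705, ., 784]

1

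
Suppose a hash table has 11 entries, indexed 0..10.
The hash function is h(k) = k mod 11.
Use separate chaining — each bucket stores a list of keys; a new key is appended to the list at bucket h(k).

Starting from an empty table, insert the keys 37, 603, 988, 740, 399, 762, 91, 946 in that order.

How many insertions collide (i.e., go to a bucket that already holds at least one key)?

4

Insert 37: h=4, bucket 4 empty -> new chain.
Insert 603: h=9, bucket 9 empty -> new chain.
Insert 988: h=9, bucket 9 nonempty -> append to chain.
Insert 740: h=3, bucket 3 empty -> new chain.
Insert 399: h=3, bucket 3 nonempty -> append to chain.
Insert 762: h=3, bucket 3 nonempty -> append to chain.
Insert 91: h=3, bucket 3 nonempty -> append to chain.
Insert 946: h=0, bucket 0 empty -> new chain.
Final buckets:
0: 946
1: .
2: .
3: 740 -> 399 -> 762 -> 91
4: 37
5: .
6: .
7: .
8: .
9: 603 -> 988
10: .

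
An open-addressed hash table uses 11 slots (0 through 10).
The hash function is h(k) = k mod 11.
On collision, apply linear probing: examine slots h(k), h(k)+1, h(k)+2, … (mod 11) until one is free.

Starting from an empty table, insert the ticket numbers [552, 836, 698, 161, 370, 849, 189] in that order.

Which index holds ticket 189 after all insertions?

4

552: h=2 -> slot 2
836: h=0 -> slot 0
698: h=5 -> slot 5
161: h=7 -> slot 7
370: h=7, probe 7,8 -> slot 8
849: h=2, probe 2,3 -> slot 3
189: h=2, probe 2,3,4 -> slot 4
Table: [836, -, 552, 849, 189, 698, -, 161, 370, -, -]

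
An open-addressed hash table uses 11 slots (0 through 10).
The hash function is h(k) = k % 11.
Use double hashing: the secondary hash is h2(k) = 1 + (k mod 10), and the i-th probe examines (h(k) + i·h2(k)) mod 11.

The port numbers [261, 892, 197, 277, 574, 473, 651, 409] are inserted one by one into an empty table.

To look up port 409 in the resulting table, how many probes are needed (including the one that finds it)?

261 hashes to 8; slot 8 is free => place at 8.
892 hashes to 1; slot 1 is free => place at 1.
197 hashes to 10; slot 10 is free => place at 10.
277 hashes to 2; slot 2 is free => place at 2.
574 hashes to 2, h2=5; 2 taken => place at 7.
473 hashes to 0; slot 0 is free => place at 0.
651 hashes to 2, h2=2; 2 taken => place at 4.
409 hashes to 2, h2=10; 2,1,0,10 taken => place at 9.
Table: [473, 892, 277, ∅, 651, ∅, ∅, 574, 261, 409, 197]
Lookup 409: h=2, h2=10, probe 2,1,0,10,9 → found at 9.

5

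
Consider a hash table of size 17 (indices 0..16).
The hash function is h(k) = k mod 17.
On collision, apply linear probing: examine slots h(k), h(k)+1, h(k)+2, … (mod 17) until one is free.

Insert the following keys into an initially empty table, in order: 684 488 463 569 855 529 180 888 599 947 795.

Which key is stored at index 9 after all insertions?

684: h=4 → slot 4
488: h=12 → slot 12
463: h=4, probe 4,5 → slot 5
569: h=8 → slot 8
855: h=5, probe 5,6 → slot 6
529: h=2 → slot 2
180: h=10 → slot 10
888: h=4, probe 4,5,6,7 → slot 7
599: h=4, probe 4,5,6,7,8,9 → slot 9
947: h=12, probe 12,13 → slot 13
795: h=13, probe 13,14 → slot 14
Table: [., ., 529, ., 684, 463, 855, 888, 569, 599, 180, ., 488, 947, 795, ., .]

599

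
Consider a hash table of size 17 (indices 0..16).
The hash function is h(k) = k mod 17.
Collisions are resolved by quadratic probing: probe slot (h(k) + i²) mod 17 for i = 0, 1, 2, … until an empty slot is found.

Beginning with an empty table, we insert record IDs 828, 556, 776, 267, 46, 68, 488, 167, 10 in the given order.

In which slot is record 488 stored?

3

828 hashes to 12; slot 12 is free → place at 12.
556 hashes to 12; 12 taken → place at 13.
776 hashes to 11; slot 11 is free → place at 11.
267 hashes to 12; 12,13 taken → place at 16.
46 hashes to 12; 12,13,16 taken → place at 4.
68 hashes to 0; slot 0 is free → place at 0.
488 hashes to 12; 12,13,16,4,11 taken → place at 3.
167 hashes to 14; slot 14 is free → place at 14.
10 hashes to 10; slot 10 is free → place at 10.
Table: [68, _, _, 488, 46, _, _, _, _, _, 10, 776, 828, 556, 167, _, 267]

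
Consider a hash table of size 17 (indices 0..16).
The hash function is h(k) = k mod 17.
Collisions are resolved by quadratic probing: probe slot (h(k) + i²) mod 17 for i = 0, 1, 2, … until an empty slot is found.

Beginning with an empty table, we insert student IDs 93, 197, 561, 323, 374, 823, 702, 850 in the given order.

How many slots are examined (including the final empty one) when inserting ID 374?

93 hashes to 8; slot 8 is free => place at 8.
197 hashes to 10; slot 10 is free => place at 10.
561 hashes to 0; slot 0 is free => place at 0.
323 hashes to 0; 0 taken => place at 1.
374 hashes to 0; 0,1 taken => place at 4.
823 hashes to 7; slot 7 is free => place at 7.
702 hashes to 5; slot 5 is free => place at 5.
850 hashes to 0; 0,1,4 taken => place at 9.
Table: [561, 323, ., ., 374, 702, ., 823, 93, 850, 197, ., ., ., ., ., .]

3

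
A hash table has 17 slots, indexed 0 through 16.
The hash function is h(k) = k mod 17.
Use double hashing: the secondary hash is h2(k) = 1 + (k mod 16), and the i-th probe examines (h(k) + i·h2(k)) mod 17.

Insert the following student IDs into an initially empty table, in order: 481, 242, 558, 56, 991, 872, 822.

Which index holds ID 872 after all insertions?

15

481 hashes to 5; slot 5 is free -> place at 5.
242 hashes to 4; slot 4 is free -> place at 4.
558 hashes to 14; slot 14 is free -> place at 14.
56 hashes to 5, h2=9; 5,14 taken -> place at 6.
991 hashes to 5, h2=16; 5,4 taken -> place at 3.
872 hashes to 5, h2=9; 5,14,6 taken -> place at 15.
822 hashes to 6, h2=7; 6 taken -> place at 13.
Table: [—, —, —, 991, 242, 481, 56, —, —, —, —, —, —, 822, 558, 872, —]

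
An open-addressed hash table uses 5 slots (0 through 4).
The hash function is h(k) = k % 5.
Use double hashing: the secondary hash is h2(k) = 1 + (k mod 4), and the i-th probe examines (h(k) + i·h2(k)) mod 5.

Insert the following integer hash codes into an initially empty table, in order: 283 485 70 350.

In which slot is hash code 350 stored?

4

Insert 283: h=3, slot 3 empty -> index 3.
Insert 485: h=0, slot 0 empty -> index 0.
Insert 70: h=0, h2=3, slots 0,3 occupied -> index 1.
Insert 350: h=0, h2=3, slots 0,3,1 occupied -> index 4.
Table: [485, 70, -, 283, 350]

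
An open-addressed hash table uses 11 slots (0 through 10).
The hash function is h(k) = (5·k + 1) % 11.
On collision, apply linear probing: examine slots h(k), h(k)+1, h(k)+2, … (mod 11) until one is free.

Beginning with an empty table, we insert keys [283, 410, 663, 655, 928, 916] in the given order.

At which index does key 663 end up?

6

Insert 283: h=8, slot 8 empty => index 8.
Insert 410: h=5, slot 5 empty => index 5.
Insert 663: h=5, slot 5 occupied => index 6.
Insert 655: h=9, slot 9 empty => index 9.
Insert 928: h=10, slot 10 empty => index 10.
Insert 916: h=5, slots 5,6 occupied => index 7.
Table: [_, _, _, _, _, 410, 663, 916, 283, 655, 928]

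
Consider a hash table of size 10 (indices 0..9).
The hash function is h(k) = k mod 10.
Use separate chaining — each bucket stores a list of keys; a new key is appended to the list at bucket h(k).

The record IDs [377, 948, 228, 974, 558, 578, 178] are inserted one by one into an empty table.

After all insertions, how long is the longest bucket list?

5

Insert 377: h=7, bucket 7 empty -> new chain.
Insert 948: h=8, bucket 8 empty -> new chain.
Insert 228: h=8, bucket 8 nonempty -> append to chain.
Insert 974: h=4, bucket 4 empty -> new chain.
Insert 558: h=8, bucket 8 nonempty -> append to chain.
Insert 578: h=8, bucket 8 nonempty -> append to chain.
Insert 178: h=8, bucket 8 nonempty -> append to chain.
Final buckets:
0: —
1: —
2: —
3: —
4: 974
5: —
6: —
7: 377
8: 948 -> 228 -> 558 -> 578 -> 178
9: —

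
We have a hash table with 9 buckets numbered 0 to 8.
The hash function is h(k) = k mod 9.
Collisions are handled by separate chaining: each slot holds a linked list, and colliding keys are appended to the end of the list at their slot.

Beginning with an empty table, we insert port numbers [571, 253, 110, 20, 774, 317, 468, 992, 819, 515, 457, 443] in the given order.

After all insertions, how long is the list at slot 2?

Insert 571: h=4, bucket 4 empty → new chain.
Insert 253: h=1, bucket 1 empty → new chain.
Insert 110: h=2, bucket 2 empty → new chain.
Insert 20: h=2, bucket 2 nonempty → append to chain.
Insert 774: h=0, bucket 0 empty → new chain.
Insert 317: h=2, bucket 2 nonempty → append to chain.
Insert 468: h=0, bucket 0 nonempty → append to chain.
Insert 992: h=2, bucket 2 nonempty → append to chain.
Insert 819: h=0, bucket 0 nonempty → append to chain.
Insert 515: h=2, bucket 2 nonempty → append to chain.
Insert 457: h=7, bucket 7 empty → new chain.
Insert 443: h=2, bucket 2 nonempty → append to chain.
Final buckets:
0: 774 -> 468 -> 819
1: 253
2: 110 -> 20 -> 317 -> 992 -> 515 -> 443
3: -
4: 571
5: -
6: -
7: 457
8: -

6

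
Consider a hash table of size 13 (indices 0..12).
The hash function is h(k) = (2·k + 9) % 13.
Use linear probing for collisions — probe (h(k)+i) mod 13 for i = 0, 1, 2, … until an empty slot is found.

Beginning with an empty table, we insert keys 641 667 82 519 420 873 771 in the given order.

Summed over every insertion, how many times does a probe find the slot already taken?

12

641 hashes to 4; slot 4 is free → place at 4.
667 hashes to 4; 4 taken → place at 5.
82 hashes to 4; 4,5 taken → place at 6.
519 hashes to 7; slot 7 is free → place at 7.
420 hashes to 4; 4,5,6,7 taken → place at 8.
873 hashes to 0; slot 0 is free → place at 0.
771 hashes to 4; 4,5,6,7,8 taken → place at 9.
Table: [873, —, —, —, 641, 667, 82, 519, 420, 771, —, —, —]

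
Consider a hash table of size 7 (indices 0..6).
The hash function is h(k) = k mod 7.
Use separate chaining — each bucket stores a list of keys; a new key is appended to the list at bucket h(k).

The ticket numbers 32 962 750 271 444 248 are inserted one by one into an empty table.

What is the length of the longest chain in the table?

3

32 → bucket 4
962 → bucket 3
750 → bucket 1
271 → bucket 5
444 → bucket 3 (collision)
248 → bucket 3 (collision)
Final buckets:
0: -
1: 750
2: -
3: 962 -> 444 -> 248
4: 32
5: 271
6: -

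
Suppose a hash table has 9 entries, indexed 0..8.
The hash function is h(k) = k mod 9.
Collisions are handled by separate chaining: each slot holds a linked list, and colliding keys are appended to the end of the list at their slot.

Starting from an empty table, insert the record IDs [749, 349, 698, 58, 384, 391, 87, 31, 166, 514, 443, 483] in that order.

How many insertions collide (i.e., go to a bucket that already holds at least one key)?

Insert 749: h=2, bucket 2 empty -> new chain.
Insert 349: h=7, bucket 7 empty -> new chain.
Insert 698: h=5, bucket 5 empty -> new chain.
Insert 58: h=4, bucket 4 empty -> new chain.
Insert 384: h=6, bucket 6 empty -> new chain.
Insert 391: h=4, bucket 4 nonempty -> append to chain.
Insert 87: h=6, bucket 6 nonempty -> append to chain.
Insert 31: h=4, bucket 4 nonempty -> append to chain.
Insert 166: h=4, bucket 4 nonempty -> append to chain.
Insert 514: h=1, bucket 1 empty -> new chain.
Insert 443: h=2, bucket 2 nonempty -> append to chain.
Insert 483: h=6, bucket 6 nonempty -> append to chain.
Final buckets:
0: .
1: 514
2: 749 -> 443
3: .
4: 58 -> 391 -> 31 -> 166
5: 698
6: 384 -> 87 -> 483
7: 349
8: .

6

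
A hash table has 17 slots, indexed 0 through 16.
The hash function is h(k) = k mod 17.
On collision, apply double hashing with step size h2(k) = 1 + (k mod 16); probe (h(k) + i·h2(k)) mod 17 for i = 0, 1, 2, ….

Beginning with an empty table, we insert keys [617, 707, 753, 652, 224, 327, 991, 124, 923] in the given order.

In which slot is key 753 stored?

7

Insert 617: h=5, slot 5 empty -> index 5.
Insert 707: h=10, slot 10 empty -> index 10.
Insert 753: h=5, h2=2, slot 5 occupied -> index 7.
Insert 652: h=6, slot 6 empty -> index 6.
Insert 224: h=3, slot 3 empty -> index 3.
Insert 327: h=4, slot 4 empty -> index 4.
Insert 991: h=5, h2=16, slots 5,4,3 occupied -> index 2.
Insert 124: h=5, h2=13, slot 5 occupied -> index 1.
Insert 923: h=5, h2=12, slot 5 occupied -> index 0.
Table: [923, 124, 991, 224, 327, 617, 652, 753, ., ., 707, ., ., ., ., ., .]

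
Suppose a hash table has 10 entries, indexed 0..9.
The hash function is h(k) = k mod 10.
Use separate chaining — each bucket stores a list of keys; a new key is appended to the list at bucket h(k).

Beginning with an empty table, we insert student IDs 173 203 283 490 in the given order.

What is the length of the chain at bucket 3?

173 -> bucket 3
203 -> bucket 3 (collision)
283 -> bucket 3 (collision)
490 -> bucket 0
Final buckets:
0: 490
1: _
2: _
3: 173 -> 203 -> 283
4: _
5: _
6: _
7: _
8: _
9: _

3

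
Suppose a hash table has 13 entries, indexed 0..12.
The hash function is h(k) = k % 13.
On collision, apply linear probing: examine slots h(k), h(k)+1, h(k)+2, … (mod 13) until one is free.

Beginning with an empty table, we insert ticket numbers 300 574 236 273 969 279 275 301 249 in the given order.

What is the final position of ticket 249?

Insert 300: h=1, slot 1 empty => index 1.
Insert 574: h=2, slot 2 empty => index 2.
Insert 236: h=2, slot 2 occupied => index 3.
Insert 273: h=0, slot 0 empty => index 0.
Insert 969: h=7, slot 7 empty => index 7.
Insert 279: h=6, slot 6 empty => index 6.
Insert 275: h=2, slots 2,3 occupied => index 4.
Insert 301: h=2, slots 2,3,4 occupied => index 5.
Insert 249: h=2, slots 2,3,4,5,6,7 occupied => index 8.
Table: [273, 300, 574, 236, 275, 301, 279, 969, 249, ∅, ∅, ∅, ∅]

8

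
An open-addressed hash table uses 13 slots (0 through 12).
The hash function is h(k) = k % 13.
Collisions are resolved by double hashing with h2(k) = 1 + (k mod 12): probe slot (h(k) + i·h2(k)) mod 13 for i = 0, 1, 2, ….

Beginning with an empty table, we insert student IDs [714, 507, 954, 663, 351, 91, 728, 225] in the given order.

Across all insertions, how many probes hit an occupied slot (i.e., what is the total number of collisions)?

7

Insert 714: h=12, slot 12 empty => index 12.
Insert 507: h=0, slot 0 empty => index 0.
Insert 954: h=5, slot 5 empty => index 5.
Insert 663: h=0, h2=4, slot 0 occupied => index 4.
Insert 351: h=0, h2=4, slots 0,4 occupied => index 8.
Insert 91: h=0, h2=8, slots 0,8 occupied => index 3.
Insert 728: h=0, h2=9, slot 0 occupied => index 9.
Insert 225: h=4, h2=10, slot 4 occupied => index 1.
Table: [507, 225, _, 91, 663, 954, _, _, 351, 728, _, _, 714]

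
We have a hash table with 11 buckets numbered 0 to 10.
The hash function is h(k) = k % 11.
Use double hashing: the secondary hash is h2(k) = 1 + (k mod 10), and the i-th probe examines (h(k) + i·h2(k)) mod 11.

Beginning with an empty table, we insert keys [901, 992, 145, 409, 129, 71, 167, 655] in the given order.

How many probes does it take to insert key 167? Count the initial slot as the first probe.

901 hashes to 10; slot 10 is free -> place at 10.
992 hashes to 2; slot 2 is free -> place at 2.
145 hashes to 2, h2=6; 2 taken -> place at 8.
409 hashes to 2, h2=10; 2 taken -> place at 1.
129 hashes to 8, h2=10; 8 taken -> place at 7.
71 hashes to 5; slot 5 is free -> place at 5.
167 hashes to 2, h2=8; 2,10,7 taken -> place at 4.
655 hashes to 6; slot 6 is free -> place at 6.
Table: [_, 409, 992, _, 167, 71, 655, 129, 145, _, 901]

4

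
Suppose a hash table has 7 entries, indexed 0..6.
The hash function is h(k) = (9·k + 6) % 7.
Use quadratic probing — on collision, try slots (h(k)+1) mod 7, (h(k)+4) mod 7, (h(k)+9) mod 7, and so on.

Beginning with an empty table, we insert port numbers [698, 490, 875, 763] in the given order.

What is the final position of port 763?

698 hashes to 2; slot 2 is free => place at 2.
490 hashes to 6; slot 6 is free => place at 6.
875 hashes to 6; 6 taken => place at 0.
763 hashes to 6; 6,0 taken => place at 3.
Table: [875, ∅, 698, 763, ∅, ∅, 490]

3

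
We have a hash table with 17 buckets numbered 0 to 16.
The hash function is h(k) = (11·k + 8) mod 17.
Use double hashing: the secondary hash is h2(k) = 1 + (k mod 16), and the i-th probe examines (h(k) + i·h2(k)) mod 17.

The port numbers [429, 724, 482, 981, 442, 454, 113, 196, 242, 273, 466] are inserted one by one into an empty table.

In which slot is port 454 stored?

429: h=1 -> slot 1
724: h=16 -> slot 16
482: h=6 -> slot 6
981: h=4 -> slot 4
442: h=8 -> slot 8
454: h=4, h2=7, probe 4,11 -> slot 11
113: h=10 -> slot 10
196: h=5 -> slot 5
242: h=1, h2=3, probe 1,4,7 -> slot 7
273: h=2 -> slot 2
466: h=0 -> slot 0
Table: [466, 429, 273, -, 981, 196, 482, 242, 442, -, 113, 454, -, -, -, -, 724]

11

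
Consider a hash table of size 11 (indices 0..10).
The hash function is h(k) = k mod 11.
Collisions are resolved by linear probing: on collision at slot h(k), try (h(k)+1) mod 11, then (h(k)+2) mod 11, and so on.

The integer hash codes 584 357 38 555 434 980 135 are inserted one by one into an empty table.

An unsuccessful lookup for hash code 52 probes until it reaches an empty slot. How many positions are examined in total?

2

584: h=1 → slot 1
357: h=5 → slot 5
38: h=5, probe 5,6 → slot 6
555: h=5, probe 5,6,7 → slot 7
434: h=5, probe 5,6,7,8 → slot 8
980: h=1, probe 1,2 → slot 2
135: h=3 → slot 3
Table: [., 584, 980, 135, ., 357, 38, 555, 434, ., .]
Lookup 52: h=8, probe 8,9 → slot 9 empty, not found.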